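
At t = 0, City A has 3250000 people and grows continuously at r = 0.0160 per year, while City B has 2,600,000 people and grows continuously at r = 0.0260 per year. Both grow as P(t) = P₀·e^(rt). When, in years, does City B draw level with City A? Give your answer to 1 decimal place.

t ≈ 22.3 years

3250000·e^(0.016t) = 2600000·e^(0.026t)
3250000/2600000 = e^((0.026 − 0.016)t) → ln(1.25) = 0.01·t
t = 0.22314 / 0.01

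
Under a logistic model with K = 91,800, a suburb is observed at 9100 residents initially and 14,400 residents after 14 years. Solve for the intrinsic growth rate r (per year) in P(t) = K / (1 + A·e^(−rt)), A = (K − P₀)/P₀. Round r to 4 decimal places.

r ≈ 0.0375 per year

A = (91800 − 9100)/9100 = 9.08791
14400 = 91800/(1 + 9.08791·e^(−r·14)) → e^(−14r) = (6.375 − 1)/9.08791 = 0.591445
r = −ln(0.591445)/14 = 0.52519/14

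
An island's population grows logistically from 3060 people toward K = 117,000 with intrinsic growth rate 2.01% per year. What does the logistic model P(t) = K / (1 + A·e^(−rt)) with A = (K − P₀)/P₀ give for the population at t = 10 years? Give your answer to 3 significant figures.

A = (117000 − 3060)/3060 = 37.23529
P(10) = 117000 / (1 + 37.23529·e^(−0.0201·10)) = 117000 / (1 + 37.23529·0.817912)
= 117000 / 31.45521 ≈ 3719.57

≈ 3,720 people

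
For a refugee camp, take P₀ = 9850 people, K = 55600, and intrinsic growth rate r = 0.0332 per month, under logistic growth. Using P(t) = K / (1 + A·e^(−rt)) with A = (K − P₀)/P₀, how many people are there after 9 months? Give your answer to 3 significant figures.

≈ 12,500 people

A = (55600 − 9850)/9850 = 4.64467
P(9) = 55600 / (1 + 4.64467·e^(−0.0332·9)) = 55600 / (1 + 4.64467·0.741708)
= 55600 / 4.44499 ≈ 12508.47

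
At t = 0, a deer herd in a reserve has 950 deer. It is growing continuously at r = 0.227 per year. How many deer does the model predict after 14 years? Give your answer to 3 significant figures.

≈ 22,800 deer

P(14) = 950 · e^(0.227·14) = 950 · e^(3.178)
= 950 · 23.99871 ≈ 22798.77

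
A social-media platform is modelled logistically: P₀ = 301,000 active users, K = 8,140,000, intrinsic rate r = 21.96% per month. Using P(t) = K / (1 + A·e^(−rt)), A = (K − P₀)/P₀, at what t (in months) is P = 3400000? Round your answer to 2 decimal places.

A = (8140000 − 301000)/301000 = 26.04319
3400000 = 8140000/(1 + 26.04319·e^(−0.2196t)) → 1 + 26.04319·e^(−0.2196t) = 2.39412
e^(−0.2196t) = 0.053531 → t = ln(18.68077)/0.2196 = 2.92749/0.2196

t ≈ 13.33 months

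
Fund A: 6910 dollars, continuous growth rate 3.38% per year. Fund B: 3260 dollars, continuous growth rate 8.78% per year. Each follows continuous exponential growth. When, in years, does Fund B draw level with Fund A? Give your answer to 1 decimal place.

6910·e^(0.0338t) = 3260·e^(0.0878t)
6910/3260 = e^((0.0878 − 0.0338)t) → ln(2.11963) = 0.054·t
t = 0.75124 / 0.054

t ≈ 13.9 years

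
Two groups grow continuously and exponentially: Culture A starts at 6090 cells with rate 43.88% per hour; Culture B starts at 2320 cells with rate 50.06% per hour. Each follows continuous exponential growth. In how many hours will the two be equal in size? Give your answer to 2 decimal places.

t ≈ 15.62 hours

6090·e^(0.4388t) = 2320·e^(0.5006t)
6090/2320 = e^((0.5006 − 0.4388)t) → ln(2.625) = 0.0618·t
t = 0.96508 / 0.0618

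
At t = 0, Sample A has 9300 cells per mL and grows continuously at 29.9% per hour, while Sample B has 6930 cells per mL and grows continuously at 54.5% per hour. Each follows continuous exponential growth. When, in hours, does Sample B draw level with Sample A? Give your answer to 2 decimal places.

9300·e^(0.299t) = 6930·e^(0.545t)
9300/6930 = e^((0.545 − 0.299)t) → ln(1.34199) = 0.246·t
t = 0.29415 / 0.246

t ≈ 1.20 hours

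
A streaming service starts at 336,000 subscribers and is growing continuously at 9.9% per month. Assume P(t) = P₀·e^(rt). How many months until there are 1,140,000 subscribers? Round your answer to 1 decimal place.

1140000 = 336000 · e^(0.099·t)
t = ln(1140000/336000) / 0.099 = ln(3.39286) / 0.099 = 1.22167 / 0.099

t ≈ 12.3 months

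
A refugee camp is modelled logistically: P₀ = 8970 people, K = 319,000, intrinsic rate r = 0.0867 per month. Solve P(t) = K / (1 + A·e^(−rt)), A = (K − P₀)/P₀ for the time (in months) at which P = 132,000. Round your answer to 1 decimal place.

A = (319000 − 8970)/8970 = 34.56299
132000 = 319000/(1 + 34.56299·e^(−0.0867t)) → 1 + 34.56299·e^(−0.0867t) = 2.41667
e^(−0.0867t) = 0.040988 → t = ln(24.3974)/0.0867 = 3.19448/0.0867

t ≈ 36.8 months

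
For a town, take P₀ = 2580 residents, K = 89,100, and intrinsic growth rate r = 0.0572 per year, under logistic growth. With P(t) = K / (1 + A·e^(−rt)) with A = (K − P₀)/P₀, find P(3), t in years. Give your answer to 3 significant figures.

A = (89100 − 2580)/2580 = 33.53488
P(3) = 89100 / (1 + 33.53488·e^(−0.0572·3)) = 89100 / (1 + 33.53488·0.842316)
= 89100 / 29.24697 ≈ 3046.47

≈ 3,050 residents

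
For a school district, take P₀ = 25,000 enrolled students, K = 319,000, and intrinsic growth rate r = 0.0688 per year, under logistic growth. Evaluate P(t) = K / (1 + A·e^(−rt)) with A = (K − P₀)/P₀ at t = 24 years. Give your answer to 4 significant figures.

≈ 97,980 enrolled students

A = (319000 − 25000)/25000 = 11.76
P(24) = 319000 / (1 + 11.76·e^(−0.0688·24)) = 319000 / (1 + 11.76·0.19182)
= 319000 / 3.2558 ≈ 97979.04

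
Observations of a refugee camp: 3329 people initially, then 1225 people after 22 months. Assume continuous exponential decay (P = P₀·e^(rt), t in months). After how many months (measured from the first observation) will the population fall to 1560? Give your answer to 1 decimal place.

t ≈ 16.7 months

r = ln(1225/3329) / 22 ≈ -0.045442 per month
t = ln(1560/3329) / r = -0.75799 / -0.045442 ≈ 16.68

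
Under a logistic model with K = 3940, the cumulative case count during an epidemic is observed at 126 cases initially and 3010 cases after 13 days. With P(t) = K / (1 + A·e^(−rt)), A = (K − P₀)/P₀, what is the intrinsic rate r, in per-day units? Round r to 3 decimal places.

r ≈ 0.353 per day

A = (3940 − 126)/126 = 30.26984
3010 = 3940/(1 + 30.26984·e^(−r·13)) → e^(−13r) = (1.30897 − 1)/30.26984 = 0.010207
r = −ln(0.010207)/13 = 4.58466/13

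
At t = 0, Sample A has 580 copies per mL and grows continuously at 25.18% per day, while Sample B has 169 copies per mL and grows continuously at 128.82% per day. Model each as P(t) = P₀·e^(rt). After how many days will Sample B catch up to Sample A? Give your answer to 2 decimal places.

580·e^(0.2518t) = 169·e^(1.2882t)
580/169 = e^((1.2882 − 0.2518)t) → ln(3.43195) = 1.0364·t
t = 1.23313 / 1.0364

t ≈ 1.19 days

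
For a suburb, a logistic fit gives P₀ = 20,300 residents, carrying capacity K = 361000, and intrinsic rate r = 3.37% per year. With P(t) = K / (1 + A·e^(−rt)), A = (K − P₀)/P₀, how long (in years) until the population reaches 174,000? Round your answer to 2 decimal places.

A = (361000 − 20300)/20300 = 16.78325
174000 = 361000/(1 + 16.78325·e^(−0.0337t)) → 1 + 16.78325·e^(−0.0337t) = 2.07471
e^(−0.0337t) = 0.064035 → t = ln(15.6165)/0.0337 = 2.74833/0.0337

t ≈ 81.55 years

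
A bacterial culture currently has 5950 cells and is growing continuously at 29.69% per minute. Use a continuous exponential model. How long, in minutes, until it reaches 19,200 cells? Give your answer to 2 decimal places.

19200 = 5950 · e^(0.2969·t)
t = ln(19200/5950) / 0.2969 = ln(3.22689) / 0.2969 = 1.17152 / 0.2969

t ≈ 3.95 minutes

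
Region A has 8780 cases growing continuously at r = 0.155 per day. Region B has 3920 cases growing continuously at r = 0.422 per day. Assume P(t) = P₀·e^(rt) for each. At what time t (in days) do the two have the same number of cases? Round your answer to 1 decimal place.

t ≈ 3.0 days

8780·e^(0.155t) = 3920·e^(0.422t)
8780/3920 = e^((0.422 − 0.155)t) → ln(2.2398) = 0.267·t
t = 0.80638 / 0.267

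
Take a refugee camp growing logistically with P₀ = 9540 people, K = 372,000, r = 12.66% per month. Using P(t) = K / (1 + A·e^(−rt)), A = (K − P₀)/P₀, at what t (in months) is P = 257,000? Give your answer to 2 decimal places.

t ≈ 35.08 months

A = (372000 − 9540)/9540 = 37.99371
257000 = 372000/(1 + 37.99371·e^(−0.1266t)) → 1 + 37.99371·e^(−0.1266t) = 1.44747
e^(−0.1266t) = 0.011777 → t = ln(84.90768)/0.1266 = 4.44156/0.1266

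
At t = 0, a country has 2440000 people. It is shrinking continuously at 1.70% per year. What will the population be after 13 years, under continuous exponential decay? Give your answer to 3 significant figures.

≈ 1,960,000 people

P(13) = 2440000 · e^(-0.017·13) = 2440000 · e^(-0.221)
= 2440000 · 0.80172 ≈ 1956188.7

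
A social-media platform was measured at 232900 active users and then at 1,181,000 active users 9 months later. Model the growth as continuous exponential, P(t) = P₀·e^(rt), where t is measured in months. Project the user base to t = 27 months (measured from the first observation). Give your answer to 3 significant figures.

r = ln(1181000/232900) / 9 ≈ 0.18039 per month
P(27) = 232900 · e^(0.18039·27) = 232900 · 130.38908 ≈ 30367617.17

≈ 30,400,000 active users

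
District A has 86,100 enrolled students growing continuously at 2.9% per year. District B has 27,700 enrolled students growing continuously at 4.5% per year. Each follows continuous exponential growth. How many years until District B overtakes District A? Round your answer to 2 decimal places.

t ≈ 70.88 years

86100·e^(0.029t) = 27700·e^(0.045t)
86100/27700 = e^((0.045 − 0.029)t) → ln(3.1083) = 0.016·t
t = 1.13408 / 0.016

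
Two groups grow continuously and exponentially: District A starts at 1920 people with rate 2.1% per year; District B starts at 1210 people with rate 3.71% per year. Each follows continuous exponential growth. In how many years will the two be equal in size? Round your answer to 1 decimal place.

1920·e^(0.021t) = 1210·e^(0.0371t)
1920/1210 = e^((0.0371 − 0.021)t) → ln(1.58678) = 0.0161·t
t = 0.4617 / 0.0161

t ≈ 28.7 years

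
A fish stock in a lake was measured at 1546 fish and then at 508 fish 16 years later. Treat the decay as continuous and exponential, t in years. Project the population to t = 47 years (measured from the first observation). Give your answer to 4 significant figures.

≈ 58.80 fish

r = ln(508/1546) / 16 ≈ -0.069559 per year
P(47) = 1546 · e^(-0.069559·47) = 1546 · 0.03803 ≈ 58.8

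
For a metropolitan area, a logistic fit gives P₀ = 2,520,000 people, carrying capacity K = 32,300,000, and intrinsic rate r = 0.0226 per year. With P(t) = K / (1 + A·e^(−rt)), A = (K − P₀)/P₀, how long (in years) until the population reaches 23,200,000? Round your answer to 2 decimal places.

t ≈ 150.68 years

A = (32300000 − 2520000)/2520000 = 11.81746
23200000 = 32300000/(1 + 11.81746·e^(−0.0226t)) → 1 + 11.81746·e^(−0.0226t) = 1.39224
e^(−0.0226t) = 0.033192 → t = ln(30.12803)/0.0226 = 3.40546/0.0226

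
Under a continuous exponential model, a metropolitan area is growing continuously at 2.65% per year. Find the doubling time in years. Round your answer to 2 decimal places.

doubling time = ln(2) / |r| = 0.69315 / 0.0265

doubling time ≈ 26.16 years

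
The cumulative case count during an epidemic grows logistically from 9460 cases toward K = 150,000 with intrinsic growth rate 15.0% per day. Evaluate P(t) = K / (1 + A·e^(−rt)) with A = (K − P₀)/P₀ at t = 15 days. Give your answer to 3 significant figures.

A = (150000 − 9460)/9460 = 14.85624
P(15) = 150000 / (1 + 14.85624·e^(−0.15·15)) = 150000 / (1 + 14.85624·0.105399)
= 150000 / 2.56584 ≈ 58460.48

≈ 58,500 cases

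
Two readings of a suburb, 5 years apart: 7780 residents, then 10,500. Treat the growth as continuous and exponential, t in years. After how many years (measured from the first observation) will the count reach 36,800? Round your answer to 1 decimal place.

t ≈ 25.9 years

r = ln(10500/7780) / 5 ≈ 0.059964 per year
t = ln(36800/7780) / r = 1.55394 / 0.059964 ≈ 25.915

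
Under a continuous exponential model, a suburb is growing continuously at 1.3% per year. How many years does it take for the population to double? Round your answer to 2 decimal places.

doubling time = ln(2) / |r| = 0.69315 / 0.013

doubling time ≈ 53.32 years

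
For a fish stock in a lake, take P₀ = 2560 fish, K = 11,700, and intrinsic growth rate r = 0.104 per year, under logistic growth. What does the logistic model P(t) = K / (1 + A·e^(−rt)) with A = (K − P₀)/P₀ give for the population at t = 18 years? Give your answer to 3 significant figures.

≈ 7,550 fish

A = (11700 − 2560)/2560 = 3.57031
P(18) = 11700 / (1 + 3.57031·e^(−0.104·18)) = 11700 / (1 + 3.57031·0.153816)
= 11700 / 1.54917 ≈ 7552.43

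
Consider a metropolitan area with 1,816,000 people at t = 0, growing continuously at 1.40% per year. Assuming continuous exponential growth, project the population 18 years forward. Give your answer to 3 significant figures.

≈ 2,340,000 people

P(18) = 1816000 · e^(0.014·18) = 1816000 · e^(0.252)
= 1816000 · 1.2866 ≈ 2336458.4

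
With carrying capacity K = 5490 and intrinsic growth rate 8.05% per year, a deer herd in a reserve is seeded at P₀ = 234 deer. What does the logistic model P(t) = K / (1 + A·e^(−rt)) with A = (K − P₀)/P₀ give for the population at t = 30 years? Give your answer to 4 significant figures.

≈ 1,826 deer

A = (5490 − 234)/234 = 22.46154
P(30) = 5490 / (1 + 22.46154·e^(−0.0805·30)) = 5490 / (1 + 22.46154·0.089367)
= 5490 / 3.00733 ≈ 1825.54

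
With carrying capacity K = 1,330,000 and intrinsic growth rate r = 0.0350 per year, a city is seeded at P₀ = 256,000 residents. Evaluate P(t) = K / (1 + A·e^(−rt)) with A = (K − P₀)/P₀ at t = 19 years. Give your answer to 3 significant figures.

≈ 421,000 residents

A = (1330000 − 256000)/256000 = 4.19531
P(19) = 1330000 / (1 + 4.19531·e^(−0.035·19)) = 1330000 / (1 + 4.19531·0.514274)
= 1330000 / 3.15754 ≈ 421214.23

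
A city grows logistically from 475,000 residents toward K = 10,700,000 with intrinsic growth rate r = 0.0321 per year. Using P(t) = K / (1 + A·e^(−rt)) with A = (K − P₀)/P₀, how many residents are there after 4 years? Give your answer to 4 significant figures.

≈ 536,800 residents

A = (10700000 − 475000)/475000 = 21.52632
P(4) = 10700000 / (1 + 21.52632·e^(−0.0321·4)) = 10700000 / (1 + 21.52632·0.879502)
= 10700000 / 19.93243 ≈ 536813.7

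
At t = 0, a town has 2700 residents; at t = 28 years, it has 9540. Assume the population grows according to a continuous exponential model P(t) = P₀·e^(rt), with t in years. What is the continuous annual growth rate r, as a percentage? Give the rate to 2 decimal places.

r ≈ 4.51% per year

9540 = 2700 · e^(r·28)
e^(28r) = 9540/2700 = 3.53333
r = ln(3.53333) / 28 = 1.26224 / 28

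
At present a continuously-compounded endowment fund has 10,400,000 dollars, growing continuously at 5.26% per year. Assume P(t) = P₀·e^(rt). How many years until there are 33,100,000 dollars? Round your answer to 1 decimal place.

t ≈ 22.0 years

33100000 = 10400000 · e^(0.0526·t)
t = ln(33100000/10400000) / 0.0526 = ln(3.18269) / 0.0526 = 1.15773 / 0.0526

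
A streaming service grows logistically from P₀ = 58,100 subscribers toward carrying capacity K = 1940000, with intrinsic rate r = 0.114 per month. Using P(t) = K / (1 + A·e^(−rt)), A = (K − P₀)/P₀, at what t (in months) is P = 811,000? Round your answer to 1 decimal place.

t ≈ 27.6 months

A = (1940000 − 58100)/58100 = 32.39071
811000 = 1940000/(1 + 32.39071·e^(−0.114t)) → 1 + 32.39071·e^(−0.114t) = 2.39211
e^(−0.114t) = 0.042979 → t = ln(23.26737)/0.114 = 3.14705/0.114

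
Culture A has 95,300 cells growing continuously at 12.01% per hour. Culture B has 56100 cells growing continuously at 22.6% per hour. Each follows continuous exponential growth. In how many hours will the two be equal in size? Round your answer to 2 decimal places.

t ≈ 5.00 hours

95300·e^(0.1201t) = 56100·e^(0.226t)
95300/56100 = e^((0.226 − 0.1201)t) → ln(1.69875) = 0.1059·t
t = 0.52989 / 0.1059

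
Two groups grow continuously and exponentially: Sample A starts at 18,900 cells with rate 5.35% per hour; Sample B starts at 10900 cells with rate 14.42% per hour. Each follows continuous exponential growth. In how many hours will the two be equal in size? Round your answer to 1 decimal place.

t ≈ 6.1 hours

18900·e^(0.0535t) = 10900·e^(0.1442t)
18900/10900 = e^((0.1442 − 0.0535)t) → ln(1.73394) = 0.0907·t
t = 0.5504 / 0.0907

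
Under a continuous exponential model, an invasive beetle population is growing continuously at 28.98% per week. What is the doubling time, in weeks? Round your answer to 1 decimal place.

doubling time = ln(2) / |r| = 0.69315 / 0.2898

doubling time ≈ 2.4 weeks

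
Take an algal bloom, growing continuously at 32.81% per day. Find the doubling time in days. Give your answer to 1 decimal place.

doubling time = ln(2) / |r| = 0.69315 / 0.3281

doubling time ≈ 2.1 days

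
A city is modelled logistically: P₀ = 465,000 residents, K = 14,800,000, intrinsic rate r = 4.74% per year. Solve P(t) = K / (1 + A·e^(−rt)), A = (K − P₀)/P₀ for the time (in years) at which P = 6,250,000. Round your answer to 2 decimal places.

A = (14800000 − 465000)/465000 = 30.82796
6250000 = 14800000/(1 + 30.82796·e^(−0.0474t)) → 1 + 30.82796·e^(−0.0474t) = 2.368
e^(−0.0474t) = 0.044375 → t = ln(22.53506)/0.0474 = 3.11507/0.0474

t ≈ 65.72 years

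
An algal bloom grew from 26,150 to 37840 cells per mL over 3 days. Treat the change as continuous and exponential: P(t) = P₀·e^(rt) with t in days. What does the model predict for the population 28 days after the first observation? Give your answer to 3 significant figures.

≈ 823,000 cells per mL

r = ln(37840/26150) / 3 ≈ 0.123173 per day
P(28) = 26150 · e^(0.123173·28) = 26150 · 31.46357 ≈ 822772.46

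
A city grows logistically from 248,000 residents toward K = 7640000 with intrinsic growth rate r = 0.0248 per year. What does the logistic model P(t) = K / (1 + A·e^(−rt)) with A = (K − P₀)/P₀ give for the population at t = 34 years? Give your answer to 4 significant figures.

≈ 552,600 residents

A = (7640000 − 248000)/248000 = 29.80645
P(34) = 7640000 / (1 + 29.80645·e^(−0.0248·34)) = 7640000 / (1 + 29.80645·0.430331)
= 7640000 / 13.82665 ≈ 552556.2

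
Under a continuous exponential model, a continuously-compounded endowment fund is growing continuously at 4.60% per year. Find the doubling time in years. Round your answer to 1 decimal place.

doubling time ≈ 15.1 years

doubling time = ln(2) / |r| = 0.69315 / 0.046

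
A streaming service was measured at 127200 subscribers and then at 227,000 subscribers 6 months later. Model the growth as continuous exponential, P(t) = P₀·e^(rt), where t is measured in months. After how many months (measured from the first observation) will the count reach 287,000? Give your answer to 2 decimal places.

t ≈ 8.43 months

r = ln(227000/127200) / 6 ≈ 0.096532 per month
t = ln(287000/127200) / r = 0.81372 / 0.096532 ≈ 8.43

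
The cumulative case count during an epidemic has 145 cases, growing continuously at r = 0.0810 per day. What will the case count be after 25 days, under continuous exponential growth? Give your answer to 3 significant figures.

P(25) = 145 · e^(0.081·25) = 145 · e^(2.025)
= 145 · 7.57611 ≈ 1098.54

≈ 1,100 cases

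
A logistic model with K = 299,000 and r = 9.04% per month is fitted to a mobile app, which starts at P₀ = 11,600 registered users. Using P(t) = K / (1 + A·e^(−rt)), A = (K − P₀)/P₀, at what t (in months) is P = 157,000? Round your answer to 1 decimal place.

t ≈ 36.6 months

A = (299000 − 11600)/11600 = 24.77586
157000 = 299000/(1 + 24.77586·e^(−0.0904t)) → 1 + 24.77586·e^(−0.0904t) = 1.90446
e^(−0.0904t) = 0.036506 → t = ln(27.39303)/0.0904 = 3.31029/0.0904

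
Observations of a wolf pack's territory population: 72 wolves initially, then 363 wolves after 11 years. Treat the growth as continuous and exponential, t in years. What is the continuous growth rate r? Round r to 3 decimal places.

363 = 72 · e^(r·11)
e^(11r) = 363/72 = 5.04167
r = ln(5.04167) / 11 = 1.61774 / 11

r ≈ 0.147 per year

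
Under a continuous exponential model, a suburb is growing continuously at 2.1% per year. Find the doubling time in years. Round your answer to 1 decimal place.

doubling time = ln(2) / |r| = 0.69315 / 0.021

doubling time ≈ 33.0 years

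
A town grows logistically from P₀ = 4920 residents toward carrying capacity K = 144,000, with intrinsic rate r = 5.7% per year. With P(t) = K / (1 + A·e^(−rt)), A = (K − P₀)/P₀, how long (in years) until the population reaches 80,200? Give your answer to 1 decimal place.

A = (144000 − 4920)/4920 = 28.26829
80200 = 144000/(1 + 28.26829·e^(−0.057t)) → 1 + 28.26829·e^(−0.057t) = 1.79551
e^(−0.057t) = 0.028141 → t = ln(35.53475)/0.057 = 3.57051/0.057

t ≈ 62.6 years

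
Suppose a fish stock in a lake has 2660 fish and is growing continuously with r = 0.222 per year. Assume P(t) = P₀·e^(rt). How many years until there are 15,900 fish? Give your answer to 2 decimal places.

t ≈ 8.05 years

15900 = 2660 · e^(0.222·t)
t = ln(15900/2660) / 0.222 = ln(5.97744) / 0.222 = 1.78799 / 0.222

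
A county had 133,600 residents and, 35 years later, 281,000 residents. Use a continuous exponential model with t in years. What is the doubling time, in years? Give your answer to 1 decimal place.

r = ln(281000/133600) / 35 = ln(2.10329) / 35 ≈ 0.021243 per year
doubling time = ln 2 / |r| = 0.69315 / 0.021243

doubling time ≈ 32.6 years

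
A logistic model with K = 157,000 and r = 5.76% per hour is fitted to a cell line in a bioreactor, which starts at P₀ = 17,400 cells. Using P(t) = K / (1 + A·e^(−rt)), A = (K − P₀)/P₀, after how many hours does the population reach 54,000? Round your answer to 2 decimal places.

A = (157000 − 17400)/17400 = 8.02299
54000 = 157000/(1 + 8.02299·e^(−0.0576t)) → 1 + 8.02299·e^(−0.0576t) = 2.90741
e^(−0.0576t) = 0.237743 → t = ln(4.20623)/0.0576 = 1.43657/0.0576

t ≈ 24.94 hours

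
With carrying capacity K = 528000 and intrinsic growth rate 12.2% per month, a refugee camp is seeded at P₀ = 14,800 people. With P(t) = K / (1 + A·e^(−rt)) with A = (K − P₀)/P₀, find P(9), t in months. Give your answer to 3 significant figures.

A = (528000 − 14800)/14800 = 34.67568
P(9) = 528000 / (1 + 34.67568·e^(−0.122·9)) = 528000 / (1 + 34.67568·0.333537)
= 528000 / 12.56564 ≈ 42019.36

≈ 42,000 people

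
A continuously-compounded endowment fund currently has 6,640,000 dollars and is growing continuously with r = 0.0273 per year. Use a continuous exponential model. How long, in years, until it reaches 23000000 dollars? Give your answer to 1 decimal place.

23000000 = 6640000 · e^(0.0273·t)
t = ln(23000000/6640000) / 0.0273 = ln(3.46386) / 0.0273 = 1.24238 / 0.0273

t ≈ 45.5 years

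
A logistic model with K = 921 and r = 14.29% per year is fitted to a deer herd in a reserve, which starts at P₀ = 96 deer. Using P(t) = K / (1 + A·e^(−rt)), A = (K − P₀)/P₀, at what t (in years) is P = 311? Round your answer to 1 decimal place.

t ≈ 10.3 years

A = (921 − 96)/96 = 8.59375
311 = 921/(1 + 8.59375·e^(−0.1429t)) → 1 + 8.59375·e^(−0.1429t) = 2.96141
e^(−0.1429t) = 0.228237 → t = ln(4.3814)/0.1429 = 1.47737/0.1429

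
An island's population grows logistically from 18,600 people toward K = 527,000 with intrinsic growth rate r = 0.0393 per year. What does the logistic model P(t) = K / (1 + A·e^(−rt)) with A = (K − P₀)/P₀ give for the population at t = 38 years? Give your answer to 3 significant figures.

≈ 73,800 people

A = (527000 − 18600)/18600 = 27.33333
P(38) = 527000 / (1 + 27.33333·e^(−0.0393·38)) = 527000 / (1 + 27.33333·0.224608)
= 527000 / 7.13928 ≈ 73817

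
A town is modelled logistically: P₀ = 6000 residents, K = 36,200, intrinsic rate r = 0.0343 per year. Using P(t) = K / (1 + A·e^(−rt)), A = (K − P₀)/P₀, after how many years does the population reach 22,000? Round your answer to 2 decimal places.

t ≈ 59.88 years

A = (36200 − 6000)/6000 = 5.03333
22000 = 36200/(1 + 5.03333·e^(−0.0343t)) → 1 + 5.03333·e^(−0.0343t) = 1.64545
e^(−0.0343t) = 0.128236 → t = ln(7.79812)/0.0343 = 2.05388/0.0343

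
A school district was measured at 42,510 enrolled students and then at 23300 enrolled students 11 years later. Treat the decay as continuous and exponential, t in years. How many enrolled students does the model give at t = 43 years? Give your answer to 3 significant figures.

≈ 4,050 enrolled students

r = ln(23300/42510) / 11 ≈ -0.054662 per year
P(43) = 42510 · e^(-0.054662·43) = 42510 · 0.09532 ≈ 4052.19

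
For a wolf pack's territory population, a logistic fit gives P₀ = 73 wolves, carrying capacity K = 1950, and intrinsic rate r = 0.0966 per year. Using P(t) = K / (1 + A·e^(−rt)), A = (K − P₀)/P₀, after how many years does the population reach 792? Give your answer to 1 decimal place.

t ≈ 29.7 years

A = (1950 − 73)/73 = 25.71233
792 = 1950/(1 + 25.71233·e^(−0.0966t)) → 1 + 25.71233·e^(−0.0966t) = 2.46212
e^(−0.0966t) = 0.056865 → t = ln(17.58563)/0.0966 = 2.86708/0.0966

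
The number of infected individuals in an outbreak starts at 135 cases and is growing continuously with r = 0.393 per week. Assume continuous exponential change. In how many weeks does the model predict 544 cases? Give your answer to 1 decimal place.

t ≈ 3.5 weeks

544 = 135 · e^(0.393·t)
t = ln(544/135) / 0.393 = ln(4.02963) / 0.393 = 1.39367 / 0.393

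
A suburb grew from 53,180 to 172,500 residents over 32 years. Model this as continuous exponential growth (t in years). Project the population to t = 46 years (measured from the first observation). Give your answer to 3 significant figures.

≈ 289,000 residents

r = ln(172500/53180) / 32 ≈ 0.036772 per year
P(46) = 53180 · e^(0.036772·46) = 53180 · 5.42777 ≈ 288648.59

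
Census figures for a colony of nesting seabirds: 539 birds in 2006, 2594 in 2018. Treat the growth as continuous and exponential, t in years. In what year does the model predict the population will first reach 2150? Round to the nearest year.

year 2017

r = ln(2594/539) / 12 = 1.57124/12 ≈ 0.130937 per year
t = ln(2150/539) / r = 1.38351/0.130937 ≈ 10.57 years after 2006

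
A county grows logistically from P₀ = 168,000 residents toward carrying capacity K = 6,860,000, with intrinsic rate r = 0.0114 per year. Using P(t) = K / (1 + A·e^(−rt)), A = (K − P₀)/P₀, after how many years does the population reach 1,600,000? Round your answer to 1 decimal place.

A = (6860000 − 168000)/168000 = 39.83333
1600000 = 6860000/(1 + 39.83333·e^(−0.0114t)) → 1 + 39.83333·e^(−0.0114t) = 4.2875
e^(−0.0114t) = 0.082531 → t = ln(12.1166)/0.0114 = 2.49458/0.0114

t ≈ 218.8 years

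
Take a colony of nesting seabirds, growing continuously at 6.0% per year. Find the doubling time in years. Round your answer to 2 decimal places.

doubling time = ln(2) / |r| = 0.69315 / 0.06

doubling time ≈ 11.55 years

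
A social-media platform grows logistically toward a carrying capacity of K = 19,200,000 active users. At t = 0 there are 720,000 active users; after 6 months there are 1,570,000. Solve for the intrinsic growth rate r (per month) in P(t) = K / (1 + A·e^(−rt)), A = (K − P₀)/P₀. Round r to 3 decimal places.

r ≈ 0.138 per month

A = (19200000 − 720000)/720000 = 25.66667
1570000 = 19200000/(1 + 25.66667·e^(−r·6)) → e^(−6r) = (12.2293 − 1)/25.66667 = 0.437505
r = −ln(0.437505)/6 = 0.82667/6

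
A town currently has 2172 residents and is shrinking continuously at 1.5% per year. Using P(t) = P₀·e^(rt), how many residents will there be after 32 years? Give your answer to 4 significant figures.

≈ 1,344 residents

P(32) = 2172 · e^(-0.015·32) = 2172 · e^(-0.48)
= 2172 · 0.61878 ≈ 1344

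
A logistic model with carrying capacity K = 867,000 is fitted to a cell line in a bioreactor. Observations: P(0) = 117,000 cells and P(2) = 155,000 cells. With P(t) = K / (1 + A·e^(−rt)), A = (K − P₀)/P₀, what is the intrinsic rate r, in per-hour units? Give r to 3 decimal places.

r ≈ 0.167 per hour

A = (867000 − 117000)/117000 = 6.41026
155000 = 867000/(1 + 6.41026·e^(−r·2)) → e^(−2r) = (5.59355 − 1)/6.41026 = 0.716594
r = −ln(0.716594)/2 = 0.33325/2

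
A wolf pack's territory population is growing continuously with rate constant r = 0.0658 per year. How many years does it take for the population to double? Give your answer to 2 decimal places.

doubling time = ln(2) / |r| = 0.69315 / 0.0658

doubling time ≈ 10.53 years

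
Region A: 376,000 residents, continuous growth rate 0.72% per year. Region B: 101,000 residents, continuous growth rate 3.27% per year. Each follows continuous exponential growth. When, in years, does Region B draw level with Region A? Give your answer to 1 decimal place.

t ≈ 51.5 years

376000·e^(0.0072t) = 101000·e^(0.0327t)
376000/101000 = e^((0.0327 − 0.0072)t) → ln(3.72277) = 0.0255·t
t = 1.31447 / 0.0255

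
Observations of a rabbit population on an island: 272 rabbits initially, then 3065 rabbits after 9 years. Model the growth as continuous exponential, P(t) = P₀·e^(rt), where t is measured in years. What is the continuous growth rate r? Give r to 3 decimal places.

r ≈ 0.269 per year

3065 = 272 · e^(r·9)
e^(9r) = 3065/272 = 11.26838
r = ln(11.26838) / 9 = 2.422 / 9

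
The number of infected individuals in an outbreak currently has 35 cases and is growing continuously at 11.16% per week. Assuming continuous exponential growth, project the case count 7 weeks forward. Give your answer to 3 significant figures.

≈ 76.4 cases

P(7) = 35 · e^(0.1116·7) = 35 · e^(0.7812)
= 35 · 2.18409 ≈ 76.44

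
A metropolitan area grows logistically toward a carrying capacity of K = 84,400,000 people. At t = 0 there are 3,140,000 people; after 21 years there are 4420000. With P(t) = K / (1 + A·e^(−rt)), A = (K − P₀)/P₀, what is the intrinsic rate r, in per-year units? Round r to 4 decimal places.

A = (84400000 − 3140000)/3140000 = 25.87898
4420000 = 84400000/(1 + 25.87898·e^(−r·21)) → e^(−21r) = (19.09502 − 1)/25.87898 = 0.699217
r = −ln(0.699217)/21 = 0.35779/21

r ≈ 0.0170 per year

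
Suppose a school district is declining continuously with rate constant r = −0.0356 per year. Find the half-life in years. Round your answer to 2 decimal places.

half-life ≈ 19.47 years

half-life = ln(2) / |r| = 0.69315 / 0.0356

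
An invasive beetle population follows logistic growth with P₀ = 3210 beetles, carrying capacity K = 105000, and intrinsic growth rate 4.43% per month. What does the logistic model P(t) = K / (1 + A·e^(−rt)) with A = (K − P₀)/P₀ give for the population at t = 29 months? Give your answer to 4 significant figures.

A = (105000 − 3210)/3210 = 31.71028
P(29) = 105000 / (1 + 31.71028·e^(−0.0443·29)) = 105000 / (1 + 31.71028·0.276734)
= 105000 / 9.7753 ≈ 10741.36

≈ 10,740 beetles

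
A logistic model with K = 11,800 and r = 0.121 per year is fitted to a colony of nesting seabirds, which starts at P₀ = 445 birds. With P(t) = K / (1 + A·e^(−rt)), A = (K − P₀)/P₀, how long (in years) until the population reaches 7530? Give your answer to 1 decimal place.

t ≈ 31.5 years

A = (11800 − 445)/445 = 25.51685
7530 = 11800/(1 + 25.51685·e^(−0.121t)) → 1 + 25.51685·e^(−0.121t) = 1.56707
e^(−0.121t) = 0.022223 → t = ln(44.99811)/0.121 = 3.80662/0.121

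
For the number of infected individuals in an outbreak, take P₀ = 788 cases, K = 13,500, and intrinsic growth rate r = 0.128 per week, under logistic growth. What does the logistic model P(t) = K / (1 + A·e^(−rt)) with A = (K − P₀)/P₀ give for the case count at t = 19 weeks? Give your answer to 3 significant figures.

A = (13500 − 788)/788 = 16.13198
P(19) = 13500 / (1 + 16.13198·e^(−0.128·19)) = 13500 / (1 + 16.13198·0.087861)
= 13500 / 2.41737 ≈ 5584.58

≈ 5,580 cases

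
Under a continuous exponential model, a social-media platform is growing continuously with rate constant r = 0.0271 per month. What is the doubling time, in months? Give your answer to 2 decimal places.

doubling time = ln(2) / |r| = 0.69315 / 0.0271

doubling time ≈ 25.58 months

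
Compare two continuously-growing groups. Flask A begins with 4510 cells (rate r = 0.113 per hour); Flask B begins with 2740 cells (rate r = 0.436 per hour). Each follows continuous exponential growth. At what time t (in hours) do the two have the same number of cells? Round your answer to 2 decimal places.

t ≈ 1.54 hours

4510·e^(0.113t) = 2740·e^(0.436t)
4510/2740 = e^((0.436 − 0.113)t) → ln(1.64599) = 0.323·t
t = 0.49834 / 0.323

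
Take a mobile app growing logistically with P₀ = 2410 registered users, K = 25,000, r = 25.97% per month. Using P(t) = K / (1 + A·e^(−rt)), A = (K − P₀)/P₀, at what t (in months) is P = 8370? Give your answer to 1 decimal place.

t ≈ 6.0 months

A = (25000 − 2410)/2410 = 9.37344
8370 = 25000/(1 + 9.37344·e^(−0.2597t)) → 1 + 9.37344·e^(−0.2597t) = 2.98686
e^(−0.2597t) = 0.211967 → t = ln(4.71772)/0.2597 = 1.55133/0.2597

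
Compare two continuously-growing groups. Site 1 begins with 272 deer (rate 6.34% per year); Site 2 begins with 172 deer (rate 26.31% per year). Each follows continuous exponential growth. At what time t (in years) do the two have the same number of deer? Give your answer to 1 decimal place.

272·e^(0.0634t) = 172·e^(0.2631t)
272/172 = e^((0.2631 − 0.0634)t) → ln(1.5814) = 0.1997·t
t = 0.45831 / 0.1997

t ≈ 2.3 years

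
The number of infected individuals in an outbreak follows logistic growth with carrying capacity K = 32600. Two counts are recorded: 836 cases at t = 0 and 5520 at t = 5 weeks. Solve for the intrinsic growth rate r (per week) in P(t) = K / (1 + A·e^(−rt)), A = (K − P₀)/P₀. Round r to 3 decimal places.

r ≈ 0.409 per week

A = (32600 − 836)/836 = 37.99522
5520 = 32600/(1 + 37.99522·e^(−r·5)) → e^(−5r) = (5.9058 − 1)/37.99522 = 0.129116
r = −ln(0.129116)/5 = 2.04704/5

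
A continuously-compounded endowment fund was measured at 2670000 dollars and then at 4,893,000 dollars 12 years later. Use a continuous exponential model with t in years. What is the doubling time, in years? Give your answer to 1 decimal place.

doubling time ≈ 13.7 years

r = ln(4893000/2670000) / 12 = ln(1.83258) / 12 ≈ 0.050477 per year
doubling time = ln 2 / |r| = 0.69315 / 0.050477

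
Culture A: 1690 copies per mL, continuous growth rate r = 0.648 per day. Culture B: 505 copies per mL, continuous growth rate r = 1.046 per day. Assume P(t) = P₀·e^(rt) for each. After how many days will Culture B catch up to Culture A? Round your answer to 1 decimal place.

t ≈ 3.0 days

1690·e^(0.648t) = 505·e^(1.046t)
1690/505 = e^((1.046 − 0.648)t) → ln(3.34653) = 0.398·t
t = 1.20793 / 0.398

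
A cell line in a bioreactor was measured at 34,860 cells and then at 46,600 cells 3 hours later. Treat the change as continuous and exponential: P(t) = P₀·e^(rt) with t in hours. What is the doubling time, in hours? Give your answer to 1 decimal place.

r = ln(46600/34860) / 3 = ln(1.33678) / 3 ≈ 0.096754 per hour
doubling time = ln 2 / |r| = 0.69315 / 0.096754

doubling time ≈ 7.2 hours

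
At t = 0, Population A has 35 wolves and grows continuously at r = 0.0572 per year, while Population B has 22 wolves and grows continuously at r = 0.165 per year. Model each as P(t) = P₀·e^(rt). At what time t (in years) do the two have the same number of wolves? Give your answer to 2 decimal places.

t ≈ 4.31 years

35·e^(0.0572t) = 22·e^(0.165t)
35/22 = e^((0.165 − 0.0572)t) → ln(1.59091) = 0.1078·t
t = 0.46431 / 0.1078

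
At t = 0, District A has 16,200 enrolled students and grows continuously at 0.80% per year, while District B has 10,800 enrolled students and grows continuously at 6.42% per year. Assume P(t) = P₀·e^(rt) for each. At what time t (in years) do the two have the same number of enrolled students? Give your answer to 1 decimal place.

16200·e^(0.008t) = 10800·e^(0.0642t)
16200/10800 = e^((0.0642 − 0.008)t) → ln(1.5) = 0.0562·t
t = 0.40547 / 0.0562

t ≈ 7.2 years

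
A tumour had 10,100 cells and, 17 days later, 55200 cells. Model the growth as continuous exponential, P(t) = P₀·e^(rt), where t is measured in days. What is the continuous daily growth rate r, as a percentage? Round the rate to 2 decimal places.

r ≈ 9.99% per day

55200 = 10100 · e^(r·17)
e^(17r) = 55200/10100 = 5.46535
r = ln(5.46535) / 17 = 1.69843 / 17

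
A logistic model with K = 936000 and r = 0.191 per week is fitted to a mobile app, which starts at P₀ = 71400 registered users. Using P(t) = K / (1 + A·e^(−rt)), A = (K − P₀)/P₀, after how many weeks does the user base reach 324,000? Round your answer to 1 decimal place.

t ≈ 9.7 weeks

A = (936000 − 71400)/71400 = 12.10924
324000 = 936000/(1 + 12.10924·e^(−0.191t)) → 1 + 12.10924·e^(−0.191t) = 2.88889
e^(−0.191t) = 0.155987 → t = ln(6.41078)/0.191 = 1.85798/0.191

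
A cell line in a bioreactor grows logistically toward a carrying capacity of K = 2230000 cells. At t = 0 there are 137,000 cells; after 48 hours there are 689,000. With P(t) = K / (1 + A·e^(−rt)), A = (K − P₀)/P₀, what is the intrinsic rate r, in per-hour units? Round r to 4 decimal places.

r ≈ 0.0400 per hour

A = (2230000 − 137000)/137000 = 15.27737
689000 = 2230000/(1 + 15.27737·e^(−r·48)) → e^(−48r) = (3.23657 − 1)/15.27737 = 0.146398
r = −ln(0.146398)/48 = 1.92143/48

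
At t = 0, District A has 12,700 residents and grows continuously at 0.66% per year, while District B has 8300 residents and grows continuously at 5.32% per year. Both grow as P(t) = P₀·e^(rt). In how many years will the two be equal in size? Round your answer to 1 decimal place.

12700·e^(0.0066t) = 8300·e^(0.0532t)
12700/8300 = e^((0.0532 − 0.0066)t) → ln(1.53012) = 0.0466·t
t = 0.42535 / 0.0466

t ≈ 9.1 years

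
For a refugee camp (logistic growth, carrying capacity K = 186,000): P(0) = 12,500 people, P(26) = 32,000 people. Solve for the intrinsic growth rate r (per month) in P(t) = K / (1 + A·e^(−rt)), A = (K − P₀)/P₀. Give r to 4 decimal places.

r ≈ 0.0407 per month

A = (186000 − 12500)/12500 = 13.88
32000 = 186000/(1 + 13.88·e^(−r·26)) → e^(−26r) = (5.8125 − 1)/13.88 = 0.346722
r = −ln(0.346722)/26 = 1.05923/26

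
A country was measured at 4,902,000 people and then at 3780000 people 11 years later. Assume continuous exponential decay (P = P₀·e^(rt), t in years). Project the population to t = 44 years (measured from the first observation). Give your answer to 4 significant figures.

r = ln(3780000/4902000) / 11 ≈ -0.023629 per year
P(44) = 4902000 · e^(-0.023629·44) = 4902000 · 0.35357 ≈ 1733194.41

≈ 1,733,000 people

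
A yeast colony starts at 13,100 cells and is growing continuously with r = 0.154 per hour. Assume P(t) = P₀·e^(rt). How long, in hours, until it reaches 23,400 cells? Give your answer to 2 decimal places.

t ≈ 3.77 hours

23400 = 13100 · e^(0.154·t)
t = ln(23400/13100) / 0.154 = ln(1.78626) / 0.154 = 0.58012 / 0.154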